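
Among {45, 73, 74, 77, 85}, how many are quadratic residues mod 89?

(45/89) = +1 → QR.
(73/89) = +1 → QR.
(74/89) = -1 → non-residue.
(77/89) = -1 → non-residue.
(85/89) = +1 → QR.
Total quadratic residues among the 5: 3.

3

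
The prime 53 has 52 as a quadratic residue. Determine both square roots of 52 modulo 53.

53 ≡ 1 (mod 4), so we find a root by search.
Trying successive values, 23² = 529 ≡ 52 (mod 53). The other root is 53 − 23 = 30.

23, 30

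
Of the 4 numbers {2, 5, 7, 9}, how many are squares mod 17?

2

(2/17) = +1 → QR.
(5/17) = -1 → non-residue.
(7/17) = -1 → non-residue.
(9/17) = +1 → QR.
Total quadratic residues among the 4: 2.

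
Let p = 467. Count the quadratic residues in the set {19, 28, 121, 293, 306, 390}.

(19/467) = -1 → non-residue.
(28/467) = +1 → QR.
(121/467) = +1 → QR.
(293/467) = -1 → non-residue.
(306/467) = -1 → non-residue.
(390/467) = +1 → QR.
Total quadratic residues among the 6: 3.

3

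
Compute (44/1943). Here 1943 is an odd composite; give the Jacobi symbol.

1

Pull out 2^2: since 1943 ≡ 7 (mod 8), (2/1943) = +1, so (2/1943)^2 = +1.
Reciprocity: 11 ≡ 3 and 1943 ≡ 3 (mod 4), so (11/1943) = −(1943/11).
Reduce top mod 11: now compute (7/11).
Reciprocity: 7 ≡ 3 and 11 ≡ 3 (mod 4), so (7/11) = −(11/7).
Reduce top mod 7: now compute (4/7).
Pull out 2^2: since 7 ≡ 7 (mod 8), (2/7) = +1, so (2/7)^2 = +1.
Reached (1/7) = 1. Collecting the sign flips along the way, the symbol is +1.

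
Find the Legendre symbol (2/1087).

Euler's criterion: (2/1087) ≡ 2^543 (mod 1087).
2^2 ≡ 4 (mod 1087)
2^4 ≡ 16 (mod 1087)
2^8 ≡ 256 (mod 1087)
2^16 ≡ 316 (mod 1087)
2^32 ≡ 939 (mod 1087)
2^64 ≡ 164 (mod 1087)
2^128 ≡ 808 (mod 1087)
2^256 ≡ 664 (mod 1087)
2^512 ≡ 661 (mod 1087)
2^543 = 2^(512+16+8+4+2+1) ≡ 1 (mod 1087).
Result is 1, so (2/1087) = 1.

1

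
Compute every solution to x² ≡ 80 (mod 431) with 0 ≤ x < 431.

138, 293

Since 431 ≡ 3 (mod 4), a square root of 80 is 80^((431+1)/4) = 80^108 mod 431.
Repeated squaring: 80^2≡366, 80^4≡346, 80^8≡329, 80^16≡60, 80^32≡152, 80^64≡261 (mod 431).
80^108 = 80^(64+32+8+4) ≡ 138 (mod 431).
Check: 138² = 19044 ≡ 80 (mod 431). The two roots are 138 and 293.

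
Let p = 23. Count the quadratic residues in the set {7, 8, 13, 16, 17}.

3

(7/23) = -1 → non-residue.
(8/23) = +1 → QR.
(13/23) = +1 → QR.
(16/23) = +1 → QR.
(17/23) = -1 → non-residue.
Total quadratic residues among the 5: 3.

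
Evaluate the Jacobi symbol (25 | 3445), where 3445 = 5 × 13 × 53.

0

Reciprocity: 25 ≡ 1 and 3445 ≡ 1 (mod 4), so (25/3445) = +(3445/25).
Reduce top mod 25: now compute (20/25).
Pull out 2^2: since 25 ≡ 1 (mod 8), (2/25) = +1, so (2/25)^2 = +1.
Reciprocity: 5 ≡ 1 and 25 ≡ 1 (mod 4), so (5/25) = +(25/5).
Reduce top mod 5: now compute (0/5).
Top reduces to 0: gcd > 1, so the symbol is 0.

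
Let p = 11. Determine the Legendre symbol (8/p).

Pull out 2^3: since 11 ≡ 3 (mod 8), (2/11) = -1, so (2/11)^3 = -1.
Reached (1/11) = 1. Collecting the sign flips along the way, the symbol is -1.

-1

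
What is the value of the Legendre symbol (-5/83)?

Euler's criterion: (-5/83) ≡ 78^41 (mod 83).
78^2 ≡ 25 (mod 83)
78^4 ≡ 44 (mod 83)
78^8 ≡ 27 (mod 83)
78^16 ≡ 65 (mod 83)
78^32 ≡ 75 (mod 83)
78^41 = 78^(32+8+1) ≡ 1 (mod 83).
Result is 1, so (-5/83) = 1.

1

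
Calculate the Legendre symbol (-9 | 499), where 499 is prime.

-1

First reduce: -9 ≡ 490 (mod 499).
Pull out 2: since 499 ≡ 3 (mod 8), (2/499) = -1.
Reciprocity: 245 ≡ 1 and 499 ≡ 3 (mod 4), so (245/499) = +(499/245).
Reduce top mod 245: now compute (9/245).
Reciprocity: 9 ≡ 1 and 245 ≡ 1 (mod 4), so (9/245) = +(245/9).
Reduce top mod 9: now compute (2/9).
Pull out 2: since 9 ≡ 1 (mod 8), (2/9) = +1.
Reached (1/9) = 1. Collecting the sign flips along the way, the symbol is -1.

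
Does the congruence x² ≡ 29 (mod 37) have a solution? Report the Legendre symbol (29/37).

-1

Reciprocity: 29 ≡ 1 and 37 ≡ 1 (mod 4), so (29/37) = +(37/29).
Reduce top mod 29: now compute (8/29).
Pull out 2^3: since 29 ≡ 5 (mod 8), (2/29) = -1, so (2/29)^3 = -1.
Reached (1/29) = 1. Collecting the sign flips along the way, the symbol is -1.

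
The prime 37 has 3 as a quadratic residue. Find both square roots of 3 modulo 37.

37 ≡ 1 (mod 4), so we find a root by search.
Trying successive values, 15² = 225 ≡ 3 (mod 37). The other root is 37 − 15 = 22.

15, 22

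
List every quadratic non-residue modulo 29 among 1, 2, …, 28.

Square k = 1,…,14 (k and 29−k give the same square):
1²=1, 2²=4, 3²=9, 4²=16, 5²=25, 6²≡7, 7²≡20, 8²≡6, 9²≡23, 10²≡13, 11²≡5, 12²≡28, 13²≡24, 14²≡22 (mod 29).
The residues are {1, 4, 5, 6, 7, 9, 13, 16, 20, 22, 23, 24, 25, 28}; the non-residues are the remaining 14 nonzero classes.

2,3,8,10,11,12,14,15,17,18,19,21,26,27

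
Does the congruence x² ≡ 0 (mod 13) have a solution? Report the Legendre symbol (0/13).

Top reduces to 0: gcd > 1, so the symbol is 0.

0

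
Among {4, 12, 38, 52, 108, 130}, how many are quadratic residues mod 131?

5

(4/131) = +1 → QR.
(12/131) = +1 → QR.
(38/131) = +1 → QR.
(52/131) = +1 → QR.
(108/131) = +1 → QR.
(130/131) = -1 → non-residue.
Total quadratic residues among the 6: 5.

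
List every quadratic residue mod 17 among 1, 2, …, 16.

Square k = 1,…,8 (k and 17−k give the same square):
1²=1, 2²=4, 3²=9, 4²=16, 5²≡8, 6²≡2, 7²≡15, 8²≡13 (mod 17).
So the quadratic residues mod 17 are {1, 2, 4, 8, 9, 13, 15, 16}.

1 2 4 8 9 13 15 16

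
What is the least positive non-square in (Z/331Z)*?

2

(2/331) = −1, so 2 is the smallest positive non-residue mod 331.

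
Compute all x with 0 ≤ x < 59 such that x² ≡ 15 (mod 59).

29, 30

Since 59 ≡ 3 (mod 4), a square root of 15 is 15^((59+1)/4) = 15^15 mod 59.
Repeated squaring: 15^2≡48, 15^4≡3, 15^8≡9 (mod 59).
15^15 = 15^(8+4+2+1) ≡ 29 (mod 59).
Check: 29² = 841 ≡ 15 (mod 59). The two roots are 29 and 30.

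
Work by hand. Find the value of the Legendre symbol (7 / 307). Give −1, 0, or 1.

Euler's criterion: (7/307) ≡ 7^153 (mod 307).
7^2 ≡ 49 (mod 307)
7^4 ≡ 252 (mod 307)
7^8 ≡ 262 (mod 307)
7^16 ≡ 183 (mod 307)
7^32 ≡ 26 (mod 307)
7^64 ≡ 62 (mod 307)
7^128 ≡ 160 (mod 307)
7^153 = 7^(128+16+8+1) ≡ 1 (mod 307).
Result is 1, so (7/307) = 1.

1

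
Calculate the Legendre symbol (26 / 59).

Euler's criterion: (26/59) ≡ 26^29 (mod 59).
26^2 ≡ 27 (mod 59)
26^4 ≡ 21 (mod 59)
26^8 ≡ 28 (mod 59)
26^16 ≡ 17 (mod 59)
26^29 = 26^(16+8+4+1) ≡ 1 (mod 59).
Result is 1, so (26/59) = 1.

1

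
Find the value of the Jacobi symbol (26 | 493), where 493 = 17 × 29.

Pull out 2: since 493 ≡ 5 (mod 8), (2/493) = -1.
Reciprocity: 13 ≡ 1 and 493 ≡ 1 (mod 4), so (13/493) = +(493/13).
Reduce top mod 13: now compute (12/13).
Pull out 2^2: since 13 ≡ 5 (mod 8), (2/13) = -1, so (2/13)^2 = +1.
Reciprocity: 3 ≡ 3 and 13 ≡ 1 (mod 4), so (3/13) = +(13/3).
Reduce top mod 3: now compute (1/3).
Reached (1/3) = 1. Collecting the sign flips along the way, the symbol is -1.

-1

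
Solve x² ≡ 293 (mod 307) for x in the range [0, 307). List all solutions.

39, 268

Since 307 ≡ 3 (mod 4), a square root of 293 is 293^((307+1)/4) = 293^77 mod 307.
Repeated squaring: 293^2≡196, 293^4≡41, 293^8≡146, 293^16≡133, 293^32≡190, 293^64≡181 (mod 307).
293^77 = 293^(64+8+4+1) ≡ 39 (mod 307).
Check: 39² = 1521 ≡ 293 (mod 307). The two roots are 39 and 268.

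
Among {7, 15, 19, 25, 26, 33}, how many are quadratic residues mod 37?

4

(7/37) = +1 → QR.
(15/37) = -1 → non-residue.
(19/37) = -1 → non-residue.
(25/37) = +1 → QR.
(26/37) = +1 → QR.
(33/37) = +1 → QR.
Total quadratic residues among the 6: 4.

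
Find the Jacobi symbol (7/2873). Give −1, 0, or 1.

-1

Reciprocity: 7 ≡ 3 and 2873 ≡ 1 (mod 4), so (7/2873) = +(2873/7).
Reduce top mod 7: now compute (3/7).
Reciprocity: 3 ≡ 3 and 7 ≡ 3 (mod 4), so (3/7) = −(7/3).
Reduce top mod 3: now compute (1/3).
Reached (1/3) = 1. Collecting the sign flips along the way, the symbol is -1.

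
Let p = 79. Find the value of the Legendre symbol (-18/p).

-1

First reduce: -18 ≡ 61 (mod 79).
Reciprocity: 61 ≡ 1 and 79 ≡ 3 (mod 4), so (61/79) = +(79/61).
Reduce top mod 61: now compute (18/61).
Pull out 2: since 61 ≡ 5 (mod 8), (2/61) = -1.
Reciprocity: 9 ≡ 1 and 61 ≡ 1 (mod 4), so (9/61) = +(61/9).
Reduce top mod 9: now compute (7/9).
Reciprocity: 7 ≡ 3 and 9 ≡ 1 (mod 4), so (7/9) = +(9/7).
Reduce top mod 7: now compute (2/7).
Pull out 2: since 7 ≡ 7 (mod 8), (2/7) = +1.
Reached (1/7) = 1. Collecting the sign flips along the way, the symbol is -1.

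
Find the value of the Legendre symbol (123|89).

1

First reduce: 123 ≡ 34 (mod 89).
Pull out 2: since 89 ≡ 1 (mod 8), (2/89) = +1.
Reciprocity: 17 ≡ 1 and 89 ≡ 1 (mod 4), so (17/89) = +(89/17).
Reduce top mod 17: now compute (4/17).
Pull out 2^2: since 17 ≡ 1 (mod 8), (2/17) = +1, so (2/17)^2 = +1.
Reached (1/17) = 1. Collecting the sign flips along the way, the symbol is +1.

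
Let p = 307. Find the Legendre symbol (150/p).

1

Euler's criterion: (150/307) ≡ 150^153 (mod 307).
150^2 ≡ 89 (mod 307)
150^4 ≡ 246 (mod 307)
150^8 ≡ 37 (mod 307)
150^16 ≡ 141 (mod 307)
150^32 ≡ 233 (mod 307)
150^64 ≡ 257 (mod 307)
150^128 ≡ 44 (mod 307)
150^153 = 150^(128+16+8+1) ≡ 1 (mod 307).
Result is 1, so (150/307) = 1.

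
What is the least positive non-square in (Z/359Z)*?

(2/359) = +1, so 2 is a residue.
(3/359) = +1, so 3 is a residue.
(4/359) = +1, so 4 is a residue.
(5/359) = +1, so 5 is a residue.
(6/359) = +1, so 6 is a residue.
(7/359) = −1, so 7 is the smallest positive non-residue mod 359.

7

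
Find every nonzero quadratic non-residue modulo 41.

Square k = 1,…,20 (k and 41−k give the same square):
1²=1, 2²=4, 3²=9, 4²=16, 5²=25, 6²=36, 7²≡8, 8²≡23, 9²≡40, 10²≡18, 11²≡39, 12²≡21, 13²≡5, 14²≡32, 15²≡20, 16²≡10, 17²≡2, 18²≡37, 19²≡33, 20²≡31 (mod 41).
The residues are {1, 2, 4, 5, 8, 9, 10, 16, 18, 20, 21, 23, 25, 31, 32, 33, 36, 37, 39, 40}; the non-residues are the remaining 20 nonzero classes.

3, 6, 7, 11, 12, 13, 14, 15, 17, 19, 22, 24, 26, 27, 28, 29, 30, 34, 35, 38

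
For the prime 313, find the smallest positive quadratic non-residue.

(2/313) = +1, so 2 is a residue.
(3/313) = +1, so 3 is a residue.
(4/313) = +1, so 4 is a residue.
(5/313) = −1, so 5 is the smallest positive non-residue mod 313.

5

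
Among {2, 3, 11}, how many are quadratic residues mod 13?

(2/13) = -1 → non-residue.
(3/13) = +1 → QR.
(11/13) = -1 → non-residue.
Total quadratic residues among the 3: 1.

1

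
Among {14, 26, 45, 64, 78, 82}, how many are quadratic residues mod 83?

3

(14/83) = -1 → non-residue.
(26/83) = +1 → QR.
(45/83) = -1 → non-residue.
(64/83) = +1 → QR.
(78/83) = +1 → QR.
(82/83) = -1 → non-residue.
Total quadratic residues among the 6: 3.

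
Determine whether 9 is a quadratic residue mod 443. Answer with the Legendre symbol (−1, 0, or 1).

1

Reciprocity: 9 ≡ 1 and 443 ≡ 3 (mod 4), so (9/443) = +(443/9).
Reduce top mod 9: now compute (2/9).
Pull out 2: since 9 ≡ 1 (mod 8), (2/9) = +1.
Reached (1/9) = 1. Collecting the sign flips along the way, the symbol is +1.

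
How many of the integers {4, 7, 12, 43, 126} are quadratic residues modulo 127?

(4/127) = +1 → QR.
(7/127) = -1 → non-residue.
(12/127) = -1 → non-residue.
(43/127) = -1 → non-residue.
(126/127) = -1 → non-residue.
Total quadratic residues among the 5: 1.

1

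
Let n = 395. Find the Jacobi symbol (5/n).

Reciprocity: 5 ≡ 1 and 395 ≡ 3 (mod 4), so (5/395) = +(395/5).
Reduce top mod 5: now compute (0/5).
Top reduces to 0: gcd > 1, so the symbol is 0.

0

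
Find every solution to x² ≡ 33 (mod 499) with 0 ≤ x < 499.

Since 499 ≡ 3 (mod 4), a square root of 33 is 33^((499+1)/4) = 33^125 mod 499.
Repeated squaring: 33^2≡91, 33^4≡297, 33^8≡385, 33^16≡22, 33^32≡484, 33^64≡225 (mod 499).
33^125 = 33^(64+32+16+8+4+1) ≡ 136 (mod 499).
Check: 136² = 18496 ≡ 33 (mod 499). The two roots are 136 and 363.

136, 363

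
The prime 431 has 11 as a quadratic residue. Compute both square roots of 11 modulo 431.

154, 277

Since 431 ≡ 3 (mod 4), a square root of 11 is 11^((431+1)/4) = 11^108 mod 431.
Repeated squaring: 11^2≡121, 11^4≡418, 11^8≡169, 11^16≡115, 11^32≡295, 11^64≡394 (mod 431).
11^108 = 11^(64+32+8+4) ≡ 277 (mod 431).
Check: 277² = 76729 ≡ 11 (mod 431). The two roots are 154 and 277.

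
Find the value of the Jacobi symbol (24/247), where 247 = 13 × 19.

-1

Pull out 2^3: since 247 ≡ 7 (mod 8), (2/247) = +1, so (2/247)^3 = +1.
Reciprocity: 3 ≡ 3 and 247 ≡ 3 (mod 4), so (3/247) = −(247/3).
Reduce top mod 3: now compute (1/3).
Reached (1/3) = 1. Collecting the sign flips along the way, the symbol is -1.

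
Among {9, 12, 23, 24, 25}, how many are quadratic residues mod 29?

(9/29) = +1 → QR.
(12/29) = -1 → non-residue.
(23/29) = +1 → QR.
(24/29) = +1 → QR.
(25/29) = +1 → QR.
Total quadratic residues among the 5: 4.

4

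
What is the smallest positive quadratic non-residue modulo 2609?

(2/2609) = +1, so 2 is a residue.
(3/2609) = −1, so 3 is the smallest positive non-residue mod 2609.

3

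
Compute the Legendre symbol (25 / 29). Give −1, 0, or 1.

1

Reciprocity: 25 ≡ 1 and 29 ≡ 1 (mod 4), so (25/29) = +(29/25).
Reduce top mod 25: now compute (4/25).
Pull out 2^2: since 25 ≡ 1 (mod 8), (2/25) = +1, so (2/25)^2 = +1.
Reached (1/25) = 1. Collecting the sign flips along the way, the symbol is +1.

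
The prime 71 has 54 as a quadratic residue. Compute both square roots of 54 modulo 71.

14, 57

Since 71 ≡ 3 (mod 4), a square root of 54 is 54^((71+1)/4) = 54^18 mod 71.
Repeated squaring: 54^2≡5, 54^4≡25, 54^8≡57, 54^16≡54 (mod 71).
54^18 = 54^(16+2) ≡ 57 (mod 71).
Check: 57² = 3249 ≡ 54 (mod 71). The two roots are 14 and 57.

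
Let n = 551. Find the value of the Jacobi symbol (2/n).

1

Pull out 2: since 551 ≡ 7 (mod 8), (2/551) = +1.
Reached (1/551) = 1. Collecting the sign flips along the way, the symbol is +1.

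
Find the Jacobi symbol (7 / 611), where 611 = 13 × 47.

-1

Reciprocity: 7 ≡ 3 and 611 ≡ 3 (mod 4), so (7/611) = −(611/7).
Reduce top mod 7: now compute (2/7).
Pull out 2: since 7 ≡ 7 (mod 8), (2/7) = +1.
Reached (1/7) = 1. Collecting the sign flips along the way, the symbol is -1.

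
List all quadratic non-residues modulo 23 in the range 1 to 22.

5,7,10,11,14,15,17,19,20,21,22

Square k = 1,…,11 (k and 23−k give the same square):
1²=1, 2²=4, 3²=9, 4²=16, 5²≡2, 6²≡13, 7²≡3, 8²≡18, 9²≡12, 10²≡8, 11²≡6 (mod 23).
The residues are {1, 2, 3, 4, 6, 8, 9, 12, 13, 16, 18}; the non-residues are the remaining 11 nonzero classes.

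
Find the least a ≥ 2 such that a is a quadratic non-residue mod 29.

(2/29) = −1, so 2 is the smallest positive non-residue mod 29.

2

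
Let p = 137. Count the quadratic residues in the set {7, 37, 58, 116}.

(7/137) = +1 → QR.
(37/137) = +1 → QR.
(58/137) = -1 → non-residue.
(116/137) = -1 → non-residue.
Total quadratic residues among the 4: 2.

2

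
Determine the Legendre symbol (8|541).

-1

Pull out 2^3: since 541 ≡ 5 (mod 8), (2/541) = -1, so (2/541)^3 = -1.
Reached (1/541) = 1. Collecting the sign flips along the way, the symbol is -1.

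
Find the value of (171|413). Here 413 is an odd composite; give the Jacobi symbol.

-1

Reciprocity: 171 ≡ 3 and 413 ≡ 1 (mod 4), so (171/413) = +(413/171).
Reduce top mod 171: now compute (71/171).
Reciprocity: 71 ≡ 3 and 171 ≡ 3 (mod 4), so (71/171) = −(171/71).
Reduce top mod 71: now compute (29/71).
Reciprocity: 29 ≡ 1 and 71 ≡ 3 (mod 4), so (29/71) = +(71/29).
Reduce top mod 29: now compute (13/29).
Reciprocity: 13 ≡ 1 and 29 ≡ 1 (mod 4), so (13/29) = +(29/13).
Reduce top mod 13: now compute (3/13).
Reciprocity: 3 ≡ 3 and 13 ≡ 1 (mod 4), so (3/13) = +(13/3).
Reduce top mod 3: now compute (1/3).
Reached (1/3) = 1. Collecting the sign flips along the way, the symbol is -1.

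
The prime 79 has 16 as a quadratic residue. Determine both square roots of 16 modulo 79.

Since 79 ≡ 3 (mod 4), a square root of 16 is 16^((79+1)/4) = 16^20 mod 79.
Repeated squaring: 16^2≡19, 16^4≡45, 16^8≡50, 16^16≡51 (mod 79).
16^20 = 16^(16+4) ≡ 4 (mod 79).
Check: 4² = 16 ≡ 16 (mod 79). The two roots are 4 and 75.

4, 75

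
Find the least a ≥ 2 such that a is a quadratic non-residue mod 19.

2

(2/19) = −1, so 2 is the smallest positive non-residue mod 19.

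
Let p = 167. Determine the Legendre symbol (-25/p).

Euler's criterion: (-25/167) ≡ 142^83 (mod 167).
142^2 ≡ 124 (mod 167)
142^4 ≡ 12 (mod 167)
142^8 ≡ 144 (mod 167)
142^16 ≡ 28 (mod 167)
142^32 ≡ 116 (mod 167)
142^64 ≡ 96 (mod 167)
142^83 = 142^(64+16+2+1) ≡ 166 (mod 167).
Result is 166 ≡ −1, so (-25/167) = −1.

-1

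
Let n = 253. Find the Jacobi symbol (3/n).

1

Reciprocity: 3 ≡ 3 and 253 ≡ 1 (mod 4), so (3/253) = +(253/3).
Reduce top mod 3: now compute (1/3).
Reached (1/3) = 1. Collecting the sign flips along the way, the symbol is +1.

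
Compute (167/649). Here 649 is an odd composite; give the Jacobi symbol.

-1

Reciprocity: 167 ≡ 3 and 649 ≡ 1 (mod 4), so (167/649) = +(649/167).
Reduce top mod 167: now compute (148/167).
Pull out 2^2: since 167 ≡ 7 (mod 8), (2/167) = +1, so (2/167)^2 = +1.
Reciprocity: 37 ≡ 1 and 167 ≡ 3 (mod 4), so (37/167) = +(167/37).
Reduce top mod 37: now compute (19/37).
Reciprocity: 19 ≡ 3 and 37 ≡ 1 (mod 4), so (19/37) = +(37/19).
Reduce top mod 19: now compute (18/19).
Pull out 2: since 19 ≡ 3 (mod 8), (2/19) = -1.
Reciprocity: 9 ≡ 1 and 19 ≡ 3 (mod 4), so (9/19) = +(19/9).
Reduce top mod 9: now compute (1/9).
Reached (1/9) = 1. Collecting the sign flips along the way, the symbol is -1.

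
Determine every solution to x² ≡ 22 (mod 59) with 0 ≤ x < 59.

Since 59 ≡ 3 (mod 4), a square root of 22 is 22^((59+1)/4) = 22^15 mod 59.
Repeated squaring: 22^2≡12, 22^4≡26, 22^8≡27 (mod 59).
22^15 = 22^(8+4+2+1) ≡ 9 (mod 59).
Check: 9² = 81 ≡ 22 (mod 59). The two roots are 9 and 50.

9, 50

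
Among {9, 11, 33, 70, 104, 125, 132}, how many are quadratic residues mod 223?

3

(9/223) = +1 → QR.
(11/223) = -1 → non-residue.
(33/223) = +1 → QR.
(70/223) = -1 → non-residue.
(104/223) = -1 → non-residue.
(125/223) = -1 → non-residue.
(132/223) = +1 → QR.
Total quadratic residues among the 7: 3.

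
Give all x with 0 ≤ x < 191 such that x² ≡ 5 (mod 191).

14, 177

Since 191 ≡ 3 (mod 4), a square root of 5 is 5^((191+1)/4) = 5^48 mod 191.
Repeated squaring: 5^2≡25, 5^4≡52, 5^8≡30, 5^16≡136, 5^32≡160 (mod 191).
5^48 = 5^(32+16) ≡ 177 (mod 191).
Check: 177² = 31329 ≡ 5 (mod 191). The two roots are 14 and 177.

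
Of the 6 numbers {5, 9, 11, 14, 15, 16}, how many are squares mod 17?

3

(5/17) = -1 → non-residue.
(9/17) = +1 → QR.
(11/17) = -1 → non-residue.
(14/17) = -1 → non-residue.
(15/17) = +1 → QR.
(16/17) = +1 → QR.
Total quadratic residues among the 6: 3.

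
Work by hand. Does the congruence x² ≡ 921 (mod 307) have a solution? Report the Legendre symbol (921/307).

First reduce: 921 ≡ 0 (mod 307).
Top reduces to 0: gcd > 1, so the symbol is 0.

0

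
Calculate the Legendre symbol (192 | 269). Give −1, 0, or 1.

Pull out 2^6: since 269 ≡ 5 (mod 8), (2/269) = -1, so (2/269)^6 = +1.
Reciprocity: 3 ≡ 3 and 269 ≡ 1 (mod 4), so (3/269) = +(269/3).
Reduce top mod 3: now compute (2/3).
Pull out 2: since 3 ≡ 3 (mod 8), (2/3) = -1.
Reached (1/3) = 1. Collecting the sign flips along the way, the symbol is -1.

-1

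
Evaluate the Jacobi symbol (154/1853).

Pull out 2: since 1853 ≡ 5 (mod 8), (2/1853) = -1.
Reciprocity: 77 ≡ 1 and 1853 ≡ 1 (mod 4), so (77/1853) = +(1853/77).
Reduce top mod 77: now compute (5/77).
Reciprocity: 5 ≡ 1 and 77 ≡ 1 (mod 4), so (5/77) = +(77/5).
Reduce top mod 5: now compute (2/5).
Pull out 2: since 5 ≡ 5 (mod 8), (2/5) = -1.
Reached (1/5) = 1. Collecting the sign flips along the way, the symbol is +1.

1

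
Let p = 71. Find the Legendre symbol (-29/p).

-1

Euler's criterion: (-29/71) ≡ 42^35 (mod 71).
42^2 ≡ 60 (mod 71)
42^4 ≡ 50 (mod 71)
42^8 ≡ 15 (mod 71)
42^16 ≡ 12 (mod 71)
42^32 ≡ 2 (mod 71)
42^35 = 42^(32+2+1) ≡ 70 (mod 71).
Result is 70 ≡ −1, so (-29/71) = −1.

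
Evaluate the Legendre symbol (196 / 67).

1

First reduce: 196 ≡ 62 (mod 67).
Pull out 2: since 67 ≡ 3 (mod 8), (2/67) = -1.
Reciprocity: 31 ≡ 3 and 67 ≡ 3 (mod 4), so (31/67) = −(67/31).
Reduce top mod 31: now compute (5/31).
Reciprocity: 5 ≡ 1 and 31 ≡ 3 (mod 4), so (5/31) = +(31/5).
Reduce top mod 5: now compute (1/5).
Reached (1/5) = 1. Collecting the sign flips along the way, the symbol is +1.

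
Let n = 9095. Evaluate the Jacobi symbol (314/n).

Pull out 2: since 9095 ≡ 7 (mod 8), (2/9095) = +1.
Reciprocity: 157 ≡ 1 and 9095 ≡ 3 (mod 4), so (157/9095) = +(9095/157).
Reduce top mod 157: now compute (146/157).
Pull out 2: since 157 ≡ 5 (mod 8), (2/157) = -1.
Reciprocity: 73 ≡ 1 and 157 ≡ 1 (mod 4), so (73/157) = +(157/73).
Reduce top mod 73: now compute (11/73).
Reciprocity: 11 ≡ 3 and 73 ≡ 1 (mod 4), so (11/73) = +(73/11).
Reduce top mod 11: now compute (7/11).
Reciprocity: 7 ≡ 3 and 11 ≡ 3 (mod 4), so (7/11) = −(11/7).
Reduce top mod 7: now compute (4/7).
Pull out 2^2: since 7 ≡ 7 (mod 8), (2/7) = +1, so (2/7)^2 = +1.
Reached (1/7) = 1. Collecting the sign flips along the way, the symbol is +1.

1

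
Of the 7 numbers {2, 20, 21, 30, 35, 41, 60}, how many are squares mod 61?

(2/61) = -1 → non-residue.
(20/61) = +1 → QR.
(21/61) = -1 → non-residue.
(30/61) = -1 → non-residue.
(35/61) = -1 → non-residue.
(41/61) = +1 → QR.
(60/61) = +1 → QR.
Total quadratic residues among the 7: 3.

3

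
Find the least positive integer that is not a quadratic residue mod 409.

(2/409) = +1, so 2 is a residue.
(3/409) = +1, so 3 is a residue.
(4/409) = +1, so 4 is a residue.
(5/409) = +1, so 5 is a residue.
(6/409) = +1, so 6 is a residue.
(7/409) = −1, so 7 is the smallest positive non-residue mod 409.

7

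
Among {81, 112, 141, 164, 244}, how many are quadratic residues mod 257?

(81/257) = +1 → QR.
(112/257) = -1 → non-residue.
(141/257) = +1 → QR.
(164/257) = -1 → non-residue.
(244/257) = +1 → QR.
Total quadratic residues among the 5: 3.

3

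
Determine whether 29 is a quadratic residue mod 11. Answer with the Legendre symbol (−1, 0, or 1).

-1

First reduce: 29 ≡ 7 (mod 11).
Reciprocity: 7 ≡ 3 and 11 ≡ 3 (mod 4), so (7/11) = −(11/7).
Reduce top mod 7: now compute (4/7).
Pull out 2^2: since 7 ≡ 7 (mod 8), (2/7) = +1, so (2/7)^2 = +1.
Reached (1/7) = 1. Collecting the sign flips along the way, the symbol is -1.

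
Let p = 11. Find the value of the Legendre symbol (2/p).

-1

Euler's criterion: (2/11) ≡ 2^5 (mod 11).
2^2 ≡ 4 (mod 11)
2^4 ≡ 5 (mod 11)
2^5 = 2^(4+1) ≡ 10 (mod 11).
Result is 10 ≡ −1, so (2/11) = −1.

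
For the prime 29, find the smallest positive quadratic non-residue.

2

(2/29) = −1, so 2 is the smallest positive non-residue mod 29.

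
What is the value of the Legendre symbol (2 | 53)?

Euler's criterion: (2/53) ≡ 2^26 (mod 53).
2^2 ≡ 4 (mod 53)
2^4 ≡ 16 (mod 53)
2^8 ≡ 44 (mod 53)
2^16 ≡ 28 (mod 53)
2^26 = 2^(16+8+2) ≡ 52 (mod 53).
Result is 52 ≡ −1, so (2/53) = −1.

-1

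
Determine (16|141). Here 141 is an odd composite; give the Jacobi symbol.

1

Pull out 2^4: since 141 ≡ 5 (mod 8), (2/141) = -1, so (2/141)^4 = +1.
Reached (1/141) = 1. Collecting the sign flips along the way, the symbol is +1.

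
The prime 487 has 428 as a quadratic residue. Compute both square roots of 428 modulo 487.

Since 487 ≡ 3 (mod 4), a square root of 428 is 428^((487+1)/4) = 428^122 mod 487.
Repeated squaring: 428^2≡72, 428^4≡314, 428^8≡222, 428^16≡97, 428^32≡156, 428^64≡473 (mod 487).
428^122 = 428^(64+32+16+8+2) ≡ 261 (mod 487).
Check: 261² = 68121 ≡ 428 (mod 487). The two roots are 226 and 261.

226, 261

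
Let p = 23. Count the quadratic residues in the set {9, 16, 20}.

(9/23) = +1 → QR.
(16/23) = +1 → QR.
(20/23) = -1 → non-residue.
Total quadratic residues among the 3: 2.

2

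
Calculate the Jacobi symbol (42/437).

Pull out 2: since 437 ≡ 5 (mod 8), (2/437) = -1.
Reciprocity: 21 ≡ 1 and 437 ≡ 1 (mod 4), so (21/437) = +(437/21).
Reduce top mod 21: now compute (17/21).
Reciprocity: 17 ≡ 1 and 21 ≡ 1 (mod 4), so (17/21) = +(21/17).
Reduce top mod 17: now compute (4/17).
Pull out 2^2: since 17 ≡ 1 (mod 8), (2/17) = +1, so (2/17)^2 = +1.
Reached (1/17) = 1. Collecting the sign flips along the way, the symbol is -1.

-1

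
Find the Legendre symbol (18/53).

-1

Pull out 2: since 53 ≡ 5 (mod 8), (2/53) = -1.
Reciprocity: 9 ≡ 1 and 53 ≡ 1 (mod 4), so (9/53) = +(53/9).
Reduce top mod 9: now compute (8/9).
Pull out 2^3: since 9 ≡ 1 (mod 8), (2/9) = +1, so (2/9)^3 = +1.
Reached (1/9) = 1. Collecting the sign flips along the way, the symbol is -1.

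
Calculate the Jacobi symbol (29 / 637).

Reciprocity: 29 ≡ 1 and 637 ≡ 1 (mod 4), so (29/637) = +(637/29).
Reduce top mod 29: now compute (28/29).
Pull out 2^2: since 29 ≡ 5 (mod 8), (2/29) = -1, so (2/29)^2 = +1.
Reciprocity: 7 ≡ 3 and 29 ≡ 1 (mod 4), so (7/29) = +(29/7).
Reduce top mod 7: now compute (1/7).
Reached (1/7) = 1. Collecting the sign flips along the way, the symbol is +1.

1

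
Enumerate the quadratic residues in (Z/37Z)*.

1 3 4 7 9 10 11 12 16 21 25 26 27 28 30 33 34 36

Square k = 1,…,18 (k and 37−k give the same square):
1²=1, 2²=4, 3²=9, 4²=16, 5²=25, 6²=36, 7²≡12, 8²≡27, 9²≡7, 10²≡26, 11²≡10, 12²≡33, 13²≡21, 14²≡11, 15²≡3, 16²≡34, 17²≡30, 18²≡28 (mod 37).
So the quadratic residues mod 37 are {1, 3, 4, 7, 9, 10, 11, 12, 16, 21, 25, 26, 27, 28, 30, 33, 34, 36}.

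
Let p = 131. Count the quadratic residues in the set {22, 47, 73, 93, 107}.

1

(22/131) = -1 → non-residue.
(47/131) = -1 → non-residue.
(73/131) = -1 → non-residue.
(93/131) = -1 → non-residue.
(107/131) = +1 → QR.
Total quadratic residues among the 5: 1.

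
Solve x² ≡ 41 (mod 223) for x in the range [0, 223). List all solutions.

34, 189

Since 223 ≡ 3 (mod 4), a square root of 41 is 41^((223+1)/4) = 41^56 mod 223.
Repeated squaring: 41^2≡120, 41^4≡128, 41^8≡105, 41^16≡98, 41^32≡15 (mod 223).
41^56 = 41^(32+16+8) ≡ 34 (mod 223).
Check: 34² = 1156 ≡ 41 (mod 223). The two roots are 34 and 189.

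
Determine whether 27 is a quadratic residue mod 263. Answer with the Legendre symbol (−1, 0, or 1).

Reciprocity: 27 ≡ 3 and 263 ≡ 3 (mod 4), so (27/263) = −(263/27).
Reduce top mod 27: now compute (20/27).
Pull out 2^2: since 27 ≡ 3 (mod 8), (2/27) = -1, so (2/27)^2 = +1.
Reciprocity: 5 ≡ 1 and 27 ≡ 3 (mod 4), so (5/27) = +(27/5).
Reduce top mod 5: now compute (2/5).
Pull out 2: since 5 ≡ 5 (mod 8), (2/5) = -1.
Reached (1/5) = 1. Collecting the sign flips along the way, the symbol is +1.

1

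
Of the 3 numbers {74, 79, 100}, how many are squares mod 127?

(74/127) = +1 → QR.
(79/127) = +1 → QR.
(100/127) = +1 → QR.
Total quadratic residues among the 3: 3.

3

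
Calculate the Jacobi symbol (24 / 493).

-1

Pull out 2^3: since 493 ≡ 5 (mod 8), (2/493) = -1, so (2/493)^3 = -1.
Reciprocity: 3 ≡ 3 and 493 ≡ 1 (mod 4), so (3/493) = +(493/3).
Reduce top mod 3: now compute (1/3).
Reached (1/3) = 1. Collecting the sign flips along the way, the symbol is -1.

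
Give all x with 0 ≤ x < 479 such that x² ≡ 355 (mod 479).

129, 350

Since 479 ≡ 3 (mod 4), a square root of 355 is 355^((479+1)/4) = 355^120 mod 479.
Repeated squaring: 355^2≡48, 355^4≡388, 355^8≡138, 355^16≡363, 355^32≡44, 355^64≡20 (mod 479).
355^120 = 355^(64+32+16+8) ≡ 350 (mod 479).
Check: 350² = 122500 ≡ 355 (mod 479). The two roots are 129 and 350.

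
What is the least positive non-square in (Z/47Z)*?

(2/47) = +1, so 2 is a residue.
(3/47) = +1, so 3 is a residue.
(4/47) = +1, so 4 is a residue.
(5/47) = −1, so 5 is the smallest positive non-residue mod 47.

5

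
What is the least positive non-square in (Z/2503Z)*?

(2/2503) = +1, so 2 is a residue.
(3/2503) = −1, so 3 is the smallest positive non-residue mod 2503.

3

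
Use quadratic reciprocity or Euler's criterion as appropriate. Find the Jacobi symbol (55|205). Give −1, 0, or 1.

0

Reciprocity: 55 ≡ 3 and 205 ≡ 1 (mod 4), so (55/205) = +(205/55).
Reduce top mod 55: now compute (40/55).
Pull out 2^3: since 55 ≡ 7 (mod 8), (2/55) = +1, so (2/55)^3 = +1.
Reciprocity: 5 ≡ 1 and 55 ≡ 3 (mod 4), so (5/55) = +(55/5).
Reduce top mod 5: now compute (0/5).
Top reduces to 0: gcd > 1, so the symbol is 0.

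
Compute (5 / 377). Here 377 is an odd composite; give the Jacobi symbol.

-1

Reciprocity: 5 ≡ 1 and 377 ≡ 1 (mod 4), so (5/377) = +(377/5).
Reduce top mod 5: now compute (2/5).
Pull out 2: since 5 ≡ 5 (mod 8), (2/5) = -1.
Reached (1/5) = 1. Collecting the sign flips along the way, the symbol is -1.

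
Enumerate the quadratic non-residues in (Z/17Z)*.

3 5 6 7 10 11 12 14

Square k = 1,…,8 (k and 17−k give the same square):
1²=1, 2²=4, 3²=9, 4²=16, 5²≡8, 6²≡2, 7²≡15, 8²≡13 (mod 17).
The residues are {1, 2, 4, 8, 9, 13, 15, 16}; the non-residues are the remaining 8 nonzero classes.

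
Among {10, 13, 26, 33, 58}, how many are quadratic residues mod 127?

(10/127) = -1 → non-residue.
(13/127) = +1 → QR.
(26/127) = +1 → QR.
(33/127) = -1 → non-residue.
(58/127) = -1 → non-residue.
Total quadratic residues among the 5: 2.

2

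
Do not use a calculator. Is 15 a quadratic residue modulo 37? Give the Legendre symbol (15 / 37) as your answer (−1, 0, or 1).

-1

Reciprocity: 15 ≡ 3 and 37 ≡ 1 (mod 4), so (15/37) = +(37/15).
Reduce top mod 15: now compute (7/15).
Reciprocity: 7 ≡ 3 and 15 ≡ 3 (mod 4), so (7/15) = −(15/7).
Reduce top mod 7: now compute (1/7).
Reached (1/7) = 1. Collecting the sign flips along the way, the symbol is -1.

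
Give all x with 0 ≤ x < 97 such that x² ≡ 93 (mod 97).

97 ≡ 1 (mod 4), so we find a root by search.
Trying successive values, 44² = 1936 ≡ 93 (mod 97). The other root is 97 − 44 = 53.

44, 53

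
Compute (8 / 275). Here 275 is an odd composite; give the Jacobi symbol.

-1

Pull out 2^3: since 275 ≡ 3 (mod 8), (2/275) = -1, so (2/275)^3 = -1.
Reached (1/275) = 1. Collecting the sign flips along the way, the symbol is -1.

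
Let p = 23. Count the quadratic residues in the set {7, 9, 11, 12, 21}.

2

(7/23) = -1 → non-residue.
(9/23) = +1 → QR.
(11/23) = -1 → non-residue.
(12/23) = +1 → QR.
(21/23) = -1 → non-residue.
Total quadratic residues among the 5: 2.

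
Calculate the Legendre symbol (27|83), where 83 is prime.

1

Reciprocity: 27 ≡ 3 and 83 ≡ 3 (mod 4), so (27/83) = −(83/27).
Reduce top mod 27: now compute (2/27).
Pull out 2: since 27 ≡ 3 (mod 8), (2/27) = -1.
Reached (1/27) = 1. Collecting the sign flips along the way, the symbol is +1.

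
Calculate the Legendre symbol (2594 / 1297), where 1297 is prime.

First reduce: 2594 ≡ 0 (mod 1297).
Top reduces to 0: gcd > 1, so the symbol is 0.

0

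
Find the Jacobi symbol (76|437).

0

Pull out 2^2: since 437 ≡ 5 (mod 8), (2/437) = -1, so (2/437)^2 = +1.
Reciprocity: 19 ≡ 3 and 437 ≡ 1 (mod 4), so (19/437) = +(437/19).
Reduce top mod 19: now compute (0/19).
Top reduces to 0: gcd > 1, so the symbol is 0.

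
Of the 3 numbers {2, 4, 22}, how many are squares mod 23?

(2/23) = +1 → QR.
(4/23) = +1 → QR.
(22/23) = -1 → non-residue.
Total quadratic residues among the 3: 2.

2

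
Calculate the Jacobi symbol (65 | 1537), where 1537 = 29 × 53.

Reciprocity: 65 ≡ 1 and 1537 ≡ 1 (mod 4), so (65/1537) = +(1537/65).
Reduce top mod 65: now compute (42/65).
Pull out 2: since 65 ≡ 1 (mod 8), (2/65) = +1.
Reciprocity: 21 ≡ 1 and 65 ≡ 1 (mod 4), so (21/65) = +(65/21).
Reduce top mod 21: now compute (2/21).
Pull out 2: since 21 ≡ 5 (mod 8), (2/21) = -1.
Reached (1/21) = 1. Collecting the sign flips along the way, the symbol is -1.

-1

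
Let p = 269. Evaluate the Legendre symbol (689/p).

First reduce: 689 ≡ 151 (mod 269).
Reciprocity: 151 ≡ 3 and 269 ≡ 1 (mod 4), so (151/269) = +(269/151).
Reduce top mod 151: now compute (118/151).
Pull out 2: since 151 ≡ 7 (mod 8), (2/151) = +1.
Reciprocity: 59 ≡ 3 and 151 ≡ 3 (mod 4), so (59/151) = −(151/59).
Reduce top mod 59: now compute (33/59).
Reciprocity: 33 ≡ 1 and 59 ≡ 3 (mod 4), so (33/59) = +(59/33).
Reduce top mod 33: now compute (26/33).
Pull out 2: since 33 ≡ 1 (mod 8), (2/33) = +1.
Reciprocity: 13 ≡ 1 and 33 ≡ 1 (mod 4), so (13/33) = +(33/13).
Reduce top mod 13: now compute (7/13).
Reciprocity: 7 ≡ 3 and 13 ≡ 1 (mod 4), so (7/13) = +(13/7).
Reduce top mod 7: now compute (6/7).
Pull out 2: since 7 ≡ 7 (mod 8), (2/7) = +1.
Reciprocity: 3 ≡ 3 and 7 ≡ 3 (mod 4), so (3/7) = −(7/3).
Reduce top mod 3: now compute (1/3).
Reached (1/3) = 1. Collecting the sign flips along the way, the symbol is +1.

1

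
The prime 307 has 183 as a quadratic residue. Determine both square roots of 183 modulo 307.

45, 262

Since 307 ≡ 3 (mod 4), a square root of 183 is 183^((307+1)/4) = 183^77 mod 307.
Repeated squaring: 183^2≡26, 183^4≡62, 183^8≡160, 183^16≡119, 183^32≡39, 183^64≡293 (mod 307).
183^77 = 183^(64+8+4+1) ≡ 262 (mod 307).
Check: 262² = 68644 ≡ 183 (mod 307). The two roots are 45 and 262.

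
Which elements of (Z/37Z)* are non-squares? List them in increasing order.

2 5 6 8 13 14 15 17 18 19 20 22 23 24 29 31 32 35

Square k = 1,…,18 (k and 37−k give the same square):
1²=1, 2²=4, 3²=9, 4²=16, 5²=25, 6²=36, 7²≡12, 8²≡27, 9²≡7, 10²≡26, 11²≡10, 12²≡33, 13²≡21, 14²≡11, 15²≡3, 16²≡34, 17²≡30, 18²≡28 (mod 37).
The residues are {1, 3, 4, 7, 9, 10, 11, 12, 16, 21, 25, 26, 27, 28, 30, 33, 34, 36}; the non-residues are the remaining 18 nonzero classes.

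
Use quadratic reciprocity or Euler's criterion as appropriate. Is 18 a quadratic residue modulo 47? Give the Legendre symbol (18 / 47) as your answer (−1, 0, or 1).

Pull out 2: since 47 ≡ 7 (mod 8), (2/47) = +1.
Reciprocity: 9 ≡ 1 and 47 ≡ 3 (mod 4), so (9/47) = +(47/9).
Reduce top mod 9: now compute (2/9).
Pull out 2: since 9 ≡ 1 (mod 8), (2/9) = +1.
Reached (1/9) = 1. Collecting the sign flips along the way, the symbol is +1.

1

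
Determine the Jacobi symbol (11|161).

Reciprocity: 11 ≡ 3 and 161 ≡ 1 (mod 4), so (11/161) = +(161/11).
Reduce top mod 11: now compute (7/11).
Reciprocity: 7 ≡ 3 and 11 ≡ 3 (mod 4), so (7/11) = −(11/7).
Reduce top mod 7: now compute (4/7).
Pull out 2^2: since 7 ≡ 7 (mod 8), (2/7) = +1, so (2/7)^2 = +1.
Reached (1/7) = 1. Collecting the sign flips along the way, the symbol is -1.

-1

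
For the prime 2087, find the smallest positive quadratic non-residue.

5

(2/2087) = +1, so 2 is a residue.
(3/2087) = +1, so 3 is a residue.
(4/2087) = +1, so 4 is a residue.
(5/2087) = −1, so 5 is the smallest positive non-residue mod 2087.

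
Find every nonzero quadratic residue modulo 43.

1,4,6,9,10,11,13,14,15,16,17,21,23,24,25,31,35,36,38,40,41

Square k = 1,…,21 (k and 43−k give the same square):
1²=1, 2²=4, 3²=9, 4²=16, 5²=25, 6²=36, 7²≡6, 8²≡21, 9²≡38, 10²≡14, 11²≡35, 12²≡15, 13²≡40, 14²≡24, 15²≡10, 16²≡41, 17²≡31, 18²≡23, 19²≡17, 20²≡13, 21²≡11 (mod 43).
So the quadratic residues mod 43 are {1, 4, 6, 9, 10, 11, 13, 14, 15, 16, 17, 21, 23, 24, 25, 31, 35, 36, 38, 40, 41}.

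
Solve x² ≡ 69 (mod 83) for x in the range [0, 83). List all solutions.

22, 61

Since 83 ≡ 3 (mod 4), a square root of 69 is 69^((83+1)/4) = 69^21 mod 83.
Repeated squaring: 69^2≡30, 69^4≡70, 69^8≡3, 69^16≡9 (mod 83).
69^21 = 69^(16+4+1) ≡ 61 (mod 83).
Check: 61² = 3721 ≡ 69 (mod 83). The two roots are 22 and 61.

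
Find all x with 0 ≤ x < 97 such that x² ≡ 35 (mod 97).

97 ≡ 1 (mod 4), so we find a root by search.
Trying successive values, 36² = 1296 ≡ 35 (mod 97). The other root is 97 − 36 = 61.

36, 61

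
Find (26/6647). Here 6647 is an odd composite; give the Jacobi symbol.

Pull out 2: since 6647 ≡ 7 (mod 8), (2/6647) = +1.
Reciprocity: 13 ≡ 1 and 6647 ≡ 3 (mod 4), so (13/6647) = +(6647/13).
Reduce top mod 13: now compute (4/13).
Pull out 2^2: since 13 ≡ 5 (mod 8), (2/13) = -1, so (2/13)^2 = +1.
Reached (1/13) = 1. Collecting the sign flips along the way, the symbol is +1.

1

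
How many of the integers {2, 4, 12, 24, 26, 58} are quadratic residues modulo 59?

3

(2/59) = -1 → non-residue.
(4/59) = +1 → QR.
(12/59) = +1 → QR.
(24/59) = -1 → non-residue.
(26/59) = +1 → QR.
(58/59) = -1 → non-residue.
Total quadratic residues among the 6: 3.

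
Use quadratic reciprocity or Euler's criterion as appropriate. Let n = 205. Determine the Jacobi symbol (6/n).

Pull out 2: since 205 ≡ 5 (mod 8), (2/205) = -1.
Reciprocity: 3 ≡ 3 and 205 ≡ 1 (mod 4), so (3/205) = +(205/3).
Reduce top mod 3: now compute (1/3).
Reached (1/3) = 1. Collecting the sign flips along the way, the symbol is -1.

-1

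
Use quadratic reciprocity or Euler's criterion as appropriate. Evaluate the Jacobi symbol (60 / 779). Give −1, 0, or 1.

Pull out 2^2: since 779 ≡ 3 (mod 8), (2/779) = -1, so (2/779)^2 = +1.
Reciprocity: 15 ≡ 3 and 779 ≡ 3 (mod 4), so (15/779) = −(779/15).
Reduce top mod 15: now compute (14/15).
Pull out 2: since 15 ≡ 7 (mod 8), (2/15) = +1.
Reciprocity: 7 ≡ 3 and 15 ≡ 3 (mod 4), so (7/15) = −(15/7).
Reduce top mod 7: now compute (1/7).
Reached (1/7) = 1. Collecting the sign flips along the way, the symbol is +1.

1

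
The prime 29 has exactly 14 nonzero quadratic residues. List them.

1, 4, 5, 6, 7, 9, 13, 16, 20, 22, 23, 24, 25, 28

Square k = 1,…,14 (k and 29−k give the same square):
1²=1, 2²=4, 3²=9, 4²=16, 5²=25, 6²≡7, 7²≡20, 8²≡6, 9²≡23, 10²≡13, 11²≡5, 12²≡28, 13²≡24, 14²≡22 (mod 29).
So the quadratic residues mod 29 are {1, 4, 5, 6, 7, 9, 13, 16, 20, 22, 23, 24, 25, 28}.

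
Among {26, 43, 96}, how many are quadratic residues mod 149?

(26/149) = +1 → QR.
(43/149) = -1 → non-residue.
(96/149) = +1 → QR.
Total quadratic residues among the 3: 2.

2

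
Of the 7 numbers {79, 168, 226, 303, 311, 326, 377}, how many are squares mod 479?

3

(79/479) = -1 → non-residue.
(168/479) = +1 → QR.
(226/479) = -1 → non-residue.
(303/479) = -1 → non-residue.
(311/479) = -1 → non-residue.
(326/479) = +1 → QR.
(377/479) = +1 → QR.
Total quadratic residues among the 7: 3.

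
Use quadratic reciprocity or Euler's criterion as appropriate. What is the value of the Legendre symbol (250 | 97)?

First reduce: 250 ≡ 56 (mod 97).
Pull out 2^3: since 97 ≡ 1 (mod 8), (2/97) = +1, so (2/97)^3 = +1.
Reciprocity: 7 ≡ 3 and 97 ≡ 1 (mod 4), so (7/97) = +(97/7).
Reduce top mod 7: now compute (6/7).
Pull out 2: since 7 ≡ 7 (mod 8), (2/7) = +1.
Reciprocity: 3 ≡ 3 and 7 ≡ 3 (mod 4), so (3/7) = −(7/3).
Reduce top mod 3: now compute (1/3).
Reached (1/3) = 1. Collecting the sign flips along the way, the symbol is -1.

-1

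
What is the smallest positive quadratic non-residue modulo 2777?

(2/2777) = +1, so 2 is a residue.
(3/2777) = −1, so 3 is the smallest positive non-residue mod 2777.

3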